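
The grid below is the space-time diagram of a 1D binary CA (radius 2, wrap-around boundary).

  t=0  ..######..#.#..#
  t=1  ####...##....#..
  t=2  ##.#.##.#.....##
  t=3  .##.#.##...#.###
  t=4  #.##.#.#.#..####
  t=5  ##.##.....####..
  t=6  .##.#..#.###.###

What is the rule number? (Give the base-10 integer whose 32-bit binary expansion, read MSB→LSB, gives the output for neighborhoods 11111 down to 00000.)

1049295497

  ##### -> .   bit 31 = 0  t=0,i=4
  ####. -> .   bit 30 = 0  t=0,i=6
  ###.# -> #   bit 29 = 1  t=2,i=1
  ###.. -> #   bit 28 = 1  t=0,i=7
  ##.## -> #   bit 27 = 1  t=3,i=0
  ##.#. -> #   bit 26 = 1  t=2,i=2
  ##..# -> #   bit 25 = 1  t=0,i=8
  ##... -> .   bit 24 = 0  t=1,i=4
  #.### -> #   bit 23 = 1  t=3,i=13
  #.##. -> .   bit 22 = 0  t=2,i=5
  #.#.# -> .   bit 21 = 0  t=2,i=3
  #.#.. -> .   bit 20 = 0  t=0,i=12
  #..## -> #   bit 19 = 1  t=0,i=1
  #..#. -> .   bit 18 = 0  t=0,i=9
  #...# -> #   bit 17 = 1  t=1,i=5
  #.... -> .   bit 16 = 0  t=1,i=10
  .#### -> #   bit 15 = 1  t=0,i=3
  .###. -> #   bit 14 = 1  t=3,i=14
  .##.# -> #   bit 13 = 1  t=2,i=6
  .##.. -> #   bit 12 = 1  t=1,i=8
  .#.## -> #   bit 11 = 1  t=2,i=4
  .#.#. -> .   bit 10 = 0  t=0,i=11
  .#..# -> #   bit 9 = 1  t=0,i=0
  .#... -> .   bit 8 = 0  t=2,i=9
  ..### -> #   bit 7 = 1  t=0,i=2
  ..##. -> .   bit 6 = 0  t=1,i=7
  ..#.# -> .   bit 5 = 0  t=0,i=10
  ..#.. -> .   bit 4 = 0  t=0,i=15
  ...## -> #   bit 3 = 1  t=1,i=6
  ...#. -> .   bit 2 = 0  t=1,i=12
  ....# -> .   bit 1 = 0  t=1,i=11
  ..... -> #   bit 0 = 1  t=2,i=11
  bits 00111110100010101111101010001001 = 1049295497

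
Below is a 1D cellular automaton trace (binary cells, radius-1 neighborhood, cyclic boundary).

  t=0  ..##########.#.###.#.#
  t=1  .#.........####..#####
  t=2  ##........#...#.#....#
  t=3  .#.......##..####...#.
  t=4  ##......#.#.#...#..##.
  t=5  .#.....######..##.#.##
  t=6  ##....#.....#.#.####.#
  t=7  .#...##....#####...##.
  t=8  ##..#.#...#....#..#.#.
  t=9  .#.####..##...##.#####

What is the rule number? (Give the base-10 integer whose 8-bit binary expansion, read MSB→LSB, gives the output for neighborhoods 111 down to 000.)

102

  ### -> .   bit 7 = 0  t=0,i=3
  ##. -> #   bit 6 = 1  t=0,i=11
  #.# -> #   bit 5 = 1  t=0,i=12
  #.. -> .   bit 4 = 0  t=0,i=0
  .## -> .   bit 3 = 0  t=0,i=2
  .#. -> #   bit 2 = 1  t=0,i=13
  ..# -> #   bit 1 = 1  t=0,i=1
  ... -> .   bit 0 = 0  t=1,i=3
  bits 01100110 = 102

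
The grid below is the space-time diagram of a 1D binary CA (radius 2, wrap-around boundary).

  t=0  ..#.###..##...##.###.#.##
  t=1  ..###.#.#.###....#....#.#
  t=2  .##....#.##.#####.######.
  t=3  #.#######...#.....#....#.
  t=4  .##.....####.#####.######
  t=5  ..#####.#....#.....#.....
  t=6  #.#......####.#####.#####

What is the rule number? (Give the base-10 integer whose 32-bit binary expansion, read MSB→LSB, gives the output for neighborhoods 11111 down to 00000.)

  [31] ##### => .  t=2,i=14
  [30] ####. => .  t=2,i=15
  [29] ###.# => .  t=0,i=19
  [28] ###.. => #  t=0,i=6
  [27] ##.## => .  t=0,i=16
  [26] ##.#. => .  t=0,i=20
  [25] ##..# => .  t=0,i=0
  [24] ##... => #  t=0,i=11
  [23] #.### => #  t=0,i=4
  [22] #.##. => .  t=0,i=23
  [21] #.#.# => .  t=0,i=21
  [20] #.#.. => .  t=1,i=24
  [19] #..## => #  t=0,i=8
  [18] #..#. => .  t=0,i=1
  [17] #...# => #  t=0,i=12
  [16] #.... => #  t=1,i=14
  [15] .#### => .  t=2,i=13
  [14] .###. => .  t=0,i=5
  [13] .##.# => .  t=0,i=15
  [12] .##.. => #  t=0,i=10
  [11] .#.## => #  t=0,i=3
  [10] .#.#. => #  t=1,i=7
  [9] .#..# => .  t=1,i=0
  [8] .#... => #  t=1,i=18
  [7] ..### => #  t=1,i=2
  [6] ..##. => .  t=0,i=9
  [5] ..#.# => #  t=0,i=2
  [4] ..#.. => .  t=1,i=17
  [3] ...## => .  t=0,i=13
  [2] ...#. => #  t=1,i=16
  [1] ....# => #  t=1,i=15
  [0] ..... => #  t=3,i=15
  bits 00010001100010110001110110100111 = 294329767

294329767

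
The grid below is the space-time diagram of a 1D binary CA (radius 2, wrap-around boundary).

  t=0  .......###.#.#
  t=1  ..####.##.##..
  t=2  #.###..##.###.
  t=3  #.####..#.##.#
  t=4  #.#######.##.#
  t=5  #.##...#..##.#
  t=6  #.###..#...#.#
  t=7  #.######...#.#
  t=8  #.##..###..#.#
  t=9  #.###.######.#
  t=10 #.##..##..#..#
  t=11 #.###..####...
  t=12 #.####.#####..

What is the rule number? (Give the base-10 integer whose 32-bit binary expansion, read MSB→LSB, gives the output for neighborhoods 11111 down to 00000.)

  nb #####: next=.  (t=4,i=4, bit31=0)
  nb ####.: next=#  (t=1,i=4, bit30=1)
  nb ###.#: next=.  (t=0,i=9, bit29=0)
  nb ###..: next=#  (t=2,i=4, bit28=1)
  nb ##.##: next=.  (t=1,i=6, bit27=0)
  nb ##.#.: next=#  (t=0,i=10, bit26=1)
  nb ##..#: next=#  (t=2,i=5, bit25=1)
  nb ##...: next=#  (t=1,i=12, bit24=1)
  nb #.###: next=#  (t=2,i=2, bit23=1)
  nb #.##.: next=#  (t=1,i=7, bit22=1)
  nb #.#.#: next=#  (t=0,i=11, bit21=1)
  nb #.#..: next=.  (t=0,i=13, bit20=0)
  nb #..##: next=.  (t=2,i=6, bit19=0)
  nb #..#.: next=#  (t=3,i=7, bit18=1)
  nb #...#: next=.  (t=5,i=5, bit17=0)
  nb #....: next=.  (t=0,i=1, bit16=0)
  nb .####: next=#  (t=1,i=3, bit15=1)
  nb .###.: next=#  (t=0,i=8, bit14=1)
  nb .##.#: next=#  (t=1,i=8, bit13=1)
  nb .##..: next=#  (t=1,i=11, bit12=1)
  nb .#.##: next=.  (t=2,i=1, bit11=0)
  nb .#.#.: next=.  (t=0,i=12, bit10=0)
  nb .#..#: next=.  (t=5,i=8, bit9=0)
  nb .#...: next=.  (t=0,i=0, bit8=0)
  nb ..###: next=#  (t=0,i=7, bit7=1)
  nb ..##.: next=.  (t=2,i=7, bit6=0)
  nb ..#.#: next=#  (t=3,i=8, bit5=1)
  nb ..#..: next=#  (t=5,i=7, bit4=1)
  nb ...##: next=.  (t=0,i=6, bit3=0)
  nb ...#.: next=.  (t=5,i=6, bit2=0)
  nb ....#: next=#  (t=0,i=5, bit1=1)
  nb .....: next=#  (t=0,i=2, bit0=1)
  bits 01010111111001001111000010110011 = 1474621619

1474621619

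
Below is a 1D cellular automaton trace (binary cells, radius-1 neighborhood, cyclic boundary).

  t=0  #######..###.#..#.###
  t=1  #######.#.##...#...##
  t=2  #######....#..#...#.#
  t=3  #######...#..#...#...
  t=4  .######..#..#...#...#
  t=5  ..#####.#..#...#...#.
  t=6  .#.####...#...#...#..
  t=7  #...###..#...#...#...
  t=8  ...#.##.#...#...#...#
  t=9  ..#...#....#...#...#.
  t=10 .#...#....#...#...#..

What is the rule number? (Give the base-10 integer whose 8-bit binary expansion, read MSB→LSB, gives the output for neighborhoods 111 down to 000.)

  nb ###: next=#  (t=0,i=0, bit7=1)
  nb ##.: next=#  (t=0,i=6, bit6=1)
  nb #.#: next=.  (t=0,i=12, bit5=0)
  nb #..: next=.  (t=0,i=7, bit4=0)
  nb .##: next=.  (t=0,i=9, bit3=0)
  nb .#.: next=.  (t=0,i=13, bit2=0)
  nb ..#: next=#  (t=0,i=8, bit1=1)
  nb ...: next=.  (t=1,i=13, bit0=0)
  bits 11000010 = 194

194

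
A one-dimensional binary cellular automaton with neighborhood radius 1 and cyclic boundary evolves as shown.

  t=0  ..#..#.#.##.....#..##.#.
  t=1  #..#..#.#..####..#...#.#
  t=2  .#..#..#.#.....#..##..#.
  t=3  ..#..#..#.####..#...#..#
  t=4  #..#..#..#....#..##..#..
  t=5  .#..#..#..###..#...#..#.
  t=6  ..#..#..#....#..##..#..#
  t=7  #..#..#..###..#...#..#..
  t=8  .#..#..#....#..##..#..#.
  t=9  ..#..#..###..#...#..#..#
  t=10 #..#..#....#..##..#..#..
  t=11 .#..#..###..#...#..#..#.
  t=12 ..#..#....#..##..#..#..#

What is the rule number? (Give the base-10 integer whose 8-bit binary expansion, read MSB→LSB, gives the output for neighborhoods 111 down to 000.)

  nb ###: next=.  (t=1,i=12, bit7=0)
  nb ##.: next=.  (t=0,i=10, bit6=0)
  nb #.#: next=#  (t=0,i=6, bit5=1)
  nb #..: next=#  (t=0,i=3, bit4=1)
  nb .##: next=.  (t=0,i=9, bit3=0)
  nb .#.: next=.  (t=0,i=2, bit2=0)
  nb ..#: next=.  (t=0,i=1, bit1=0)
  nb ...: next=#  (t=0,i=0, bit0=1)
  bits 00110001 = 49

49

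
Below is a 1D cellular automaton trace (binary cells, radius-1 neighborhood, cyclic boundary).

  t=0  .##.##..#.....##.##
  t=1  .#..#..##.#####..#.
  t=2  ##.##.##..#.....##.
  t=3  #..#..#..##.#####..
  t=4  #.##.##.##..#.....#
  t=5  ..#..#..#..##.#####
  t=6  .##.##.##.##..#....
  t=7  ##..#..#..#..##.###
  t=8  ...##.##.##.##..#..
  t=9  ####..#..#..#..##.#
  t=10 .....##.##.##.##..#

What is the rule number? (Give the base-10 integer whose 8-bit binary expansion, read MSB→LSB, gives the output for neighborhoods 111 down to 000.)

15

  nb ###: next=.  (t=1,i=11, bit7=0)
  nb ##.: next=.  (t=0,i=2, bit6=0)
  nb #.#: next=.  (t=0,i=0, bit5=0)
  nb #..: next=.  (t=0,i=6, bit4=0)
  nb .##: next=#  (t=0,i=1, bit3=1)
  nb .#.: next=#  (t=0,i=8, bit2=1)
  nb ..#: next=#  (t=0,i=7, bit1=1)
  nb ...: next=#  (t=0,i=10, bit0=1)
  bits 00001111 = 15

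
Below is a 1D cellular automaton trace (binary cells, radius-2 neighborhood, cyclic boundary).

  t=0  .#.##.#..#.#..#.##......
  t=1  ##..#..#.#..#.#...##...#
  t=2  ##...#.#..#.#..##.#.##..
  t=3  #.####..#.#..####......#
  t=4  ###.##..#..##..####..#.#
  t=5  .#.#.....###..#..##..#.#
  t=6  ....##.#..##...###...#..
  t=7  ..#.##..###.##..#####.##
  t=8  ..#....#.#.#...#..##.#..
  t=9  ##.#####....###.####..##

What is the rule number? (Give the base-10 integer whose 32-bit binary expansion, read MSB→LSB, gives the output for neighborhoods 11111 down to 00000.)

3649790822

  nb #####: next=#  (t=7,i=18, bit31=1)
  nb ####.: next=#  (t=3,i=4, bit30=1)
  nb ###.#: next=.  (t=4,i=2, bit29=0)
  nb ###..: next=#  (t=1,i=1, bit28=1)
  nb ##.##: next=#  (t=3,i=1, bit27=1)
  nb ##.#.: next=.  (t=0,i=5, bit26=0)
  nb ##..#: next=.  (t=1,i=2, bit25=0)
  nb ##...: next=#  (t=0,i=18, bit24=1)
  nb #.###: next=#  (t=3,i=2, bit23=1)
  nb #.##.: next=.  (t=0,i=3, bit22=0)
  nb #.#.#: next=.  (t=2,i=18, bit21=0)
  nb #.#..: next=.  (t=0,i=6, bit20=0)
  nb #..##: next=#  (t=2,i=14, bit19=1)
  nb #..#.: next=.  (t=0,i=8, bit18=0)
  nb #...#: next=#  (t=1,i=16, bit17=1)
  nb #....: next=#  (t=0,i=19, bit16=1)
  nb .####: next=.  (t=3,i=3, bit15=0)
  nb .###.: next=#  (t=1,i=0, bit14=1)
  nb .##.#: next=#  (t=0,i=4, bit13=1)
  nb .##..: next=.  (t=0,i=17, bit12=0)
  nb .#.##: next=.  (t=0,i=2, bit11=0)
  nb .#.#.: next=.  (t=0,i=10, bit10=0)
  nb .#..#: next=#  (t=0,i=7, bit9=1)
  nb .#...: next=#  (t=1,i=15, bit8=1)
  nb ..###: next=.  (t=1,i=23, bit7=0)
  nb ..##.: next=#  (t=1,i=18, bit6=1)
  nb ..#.#: next=#  (t=0,i=1, bit5=1)
  nb ..#..: next=.  (t=1,i=4, bit4=0)
  nb ...##: next=.  (t=1,i=17, bit3=0)
  nb ...#.: next=#  (t=0,i=0, bit2=1)
  nb ....#: next=#  (t=0,i=23, bit1=1)
  nb .....: next=.  (t=0,i=20, bit0=0)
  bits 11011001100010110110001101100110 = 3649790822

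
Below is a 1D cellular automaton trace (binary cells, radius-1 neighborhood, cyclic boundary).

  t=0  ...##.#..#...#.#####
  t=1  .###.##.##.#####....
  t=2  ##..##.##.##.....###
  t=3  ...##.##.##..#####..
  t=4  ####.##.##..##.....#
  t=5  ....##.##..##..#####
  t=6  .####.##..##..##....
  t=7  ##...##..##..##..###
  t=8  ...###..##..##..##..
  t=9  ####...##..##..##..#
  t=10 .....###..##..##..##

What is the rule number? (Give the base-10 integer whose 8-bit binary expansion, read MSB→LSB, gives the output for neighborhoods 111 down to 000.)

47

  nb ###: next=.  (t=0,i=16, bit7=0)
  nb ##.: next=.  (t=0,i=4, bit6=0)
  nb #.#: next=#  (t=0,i=5, bit5=1)
  nb #..: next=.  (t=0,i=0, bit4=0)
  nb .##: next=#  (t=0,i=3, bit3=1)
  nb .#.: next=#  (t=0,i=6, bit2=1)
  nb ..#: next=#  (t=0,i=2, bit1=1)
  nb ...: next=#  (t=0,i=1, bit0=1)
  bits 00101111 = 47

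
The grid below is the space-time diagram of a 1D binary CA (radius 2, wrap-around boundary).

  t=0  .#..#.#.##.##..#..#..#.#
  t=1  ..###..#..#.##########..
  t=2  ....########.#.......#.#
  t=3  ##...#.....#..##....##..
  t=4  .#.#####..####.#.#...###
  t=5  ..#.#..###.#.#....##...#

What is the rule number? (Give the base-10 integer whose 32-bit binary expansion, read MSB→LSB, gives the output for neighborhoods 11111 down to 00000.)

974101300

  ##### -> .   bit 31 = 0  t=1,i=14
  ####. -> .   bit 30 = 0  t=1,i=20
  ###.# -> #   bit 29 = 1  t=2,i=11
  ###.. -> #   bit 28 = 1  t=1,i=4
  ##.## -> #   bit 27 = 1  t=0,i=10
  ##.#. -> .   bit 26 = 0  t=2,i=12
  ##..# -> #   bit 25 = 1  t=0,i=13
  ##... -> .   bit 24 = 0  t=1,i=22
  #.### -> .   bit 23 = 0  t=1,i=12
  #.##. -> .   bit 22 = 0  t=0,i=8
  #.#.# -> .   bit 21 = 0  t=0,i=6
  #.#.. -> .   bit 20 = 0  t=0,i=1
  #..## -> #   bit 19 = 1  t=3,i=13
  #..#. -> #   bit 18 = 1  t=0,i=3
  #...# -> #   bit 17 = 1  t=3,i=3
  #.... -> #   bit 16 = 1  t=1,i=23
  .#### -> #   bit 15 = 1  t=1,i=13
  .###. -> .   bit 14 = 0  t=1,i=3
  .##.# -> .   bit 13 = 0  t=0,i=9
  .##.. -> #   bit 12 = 1  t=0,i=12
  .#.## -> #   bit 11 = 1  t=0,i=7
  .#.#. -> .   bit 10 = 0  t=0,i=0
  .#..# -> #   bit 9 = 1  t=0,i=2
  .#... -> #   bit 8 = 1  t=2,i=0
  ..### -> .   bit 7 = 0  t=1,i=2
  ..##. -> .   bit 6 = 0  t=3,i=0
  ..#.# -> #   bit 5 = 1  t=0,i=4
  ..#.. -> #   bit 4 = 1  t=0,i=15
  ...## -> .   bit 3 = 0  t=1,i=1
  ...#. -> #   bit 2 = 1  t=2,i=20
  ....# -> .   bit 1 = 0  t=1,i=0
  ..... -> .   bit 0 = 0  t=2,i=16
  bits 00111010000011111001101100110100 = 974101300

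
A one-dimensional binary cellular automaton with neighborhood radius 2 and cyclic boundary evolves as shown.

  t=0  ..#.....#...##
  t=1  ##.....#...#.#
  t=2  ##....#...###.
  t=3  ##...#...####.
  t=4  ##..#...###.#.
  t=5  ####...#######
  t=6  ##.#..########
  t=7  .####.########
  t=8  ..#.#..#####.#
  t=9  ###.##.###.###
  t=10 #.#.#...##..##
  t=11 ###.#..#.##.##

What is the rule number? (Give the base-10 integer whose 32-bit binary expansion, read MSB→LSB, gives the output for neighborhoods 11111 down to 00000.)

3061111468

  [31] ##### => #  t=5,i=0
  [30] ####. => .  t=3,i=11
  [29] ###.# => #  t=2,i=12
  [28] ###.. => #  t=1,i=1
  [27] ##.## => .  t=2,i=13
  [26] ##.#. => #  t=4,i=11
  [25] ##..# => #  t=0,i=0
  [24] ##... => .  t=1,i=2
  [23] #.### => .  t=1,i=13
  [22] #.##. => #  t=2,i=0
  [21] #.#.# => #  t=4,i=12
  [20] #.#.. => #  t=6,i=3
  [19] #..## => .  t=6,i=5
  [18] #..#. => #  t=0,i=1
  [17] #...# => .  t=0,i=10
  [16] #.... => .  t=0,i=4
  [15] .#### => #  t=3,i=10
  [14] .###. => #  t=1,i=0
  [13] .##.# => .  t=9,i=5
  [12] .##.. => #  t=0,i=13
  [11] .#.## => #  t=1,i=12
  [10] .#.#. => .  t=8,i=3
  [9] .#..# => #  t=6,i=4
  [8] .#... => .  t=0,i=3
  [7] ..### => #  t=2,i=10
  [6] ..##. => .  t=0,i=12
  [5] ..#.# => #  t=1,i=11
  [4] ..#.. => .  t=0,i=2
  [3] ...## => #  t=0,i=11
  [2] ...#. => #  t=0,i=7
  [1] ....# => .  t=0,i=6
  [0] ..... => .  t=0,i=5
  bits 10110110011101001101101010101100 = 3061111468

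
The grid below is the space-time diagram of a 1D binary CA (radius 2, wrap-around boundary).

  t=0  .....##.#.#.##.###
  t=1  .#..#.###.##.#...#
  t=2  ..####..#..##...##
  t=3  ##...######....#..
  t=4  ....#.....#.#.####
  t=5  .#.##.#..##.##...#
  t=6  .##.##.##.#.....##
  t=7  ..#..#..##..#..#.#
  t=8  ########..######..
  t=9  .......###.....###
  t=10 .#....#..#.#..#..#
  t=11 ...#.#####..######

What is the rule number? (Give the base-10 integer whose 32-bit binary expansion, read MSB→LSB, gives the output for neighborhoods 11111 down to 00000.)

908929596

  #####|.  b31=0 t=3,i=7
  ####.|.  b30=0 t=2,i=4
  ###.#|#  b29=1 t=1,i=8
  ###..|#  b28=1 t=0,i=17
  ##.##|.  b27=0 t=0,i=14
  ##.#.|#  b26=1 t=0,i=7
  ##..#|#  b25=1 t=2,i=0
  ##...|.  b24=0 t=0,i=0
  #.###|.  b23=0 t=0,i=15
  #.##.|.  b22=0 t=0,i=12
  #.#.#|#  b21=1 t=0,i=8
  #.#..|.  b20=0 t=1,i=1
  #..##|#  b19=1 t=2,i=1
  #..#.|#  b18=1 t=1,i=3
  #...#|.  b17=0 t=1,i=15
  #....|#  b16=1 t=0,i=1
  .####|.  b15=0 t=2,i=3
  .###.|.  b14=0 t=0,i=16
  .##.#|#  b13=1 t=0,i=6
  .##..|.  b12=0 t=2,i=12
  .#.##|#  b11=1 t=0,i=11
  .#.#.|.  b10=0 t=0,i=9
  .#..#|#  b9=1 t=1,i=2
  .#...|.  b8=0 t=1,i=14
  ..###|.  b7=0 t=2,i=2
  ..##.|.  b6=0 t=0,i=5
  ..#.#|#  b5=1 t=1,i=4
  ..#..|#  b4=1 t=2,i=8
  ...##|#  b3=1 t=0,i=4
  ...#.|#  b2=1 t=1,i=16
  ....#|.  b1=0 t=0,i=3
  .....|.  b0=0 t=0,i=2
  bits 00110110001011010010101000111100 = 908929596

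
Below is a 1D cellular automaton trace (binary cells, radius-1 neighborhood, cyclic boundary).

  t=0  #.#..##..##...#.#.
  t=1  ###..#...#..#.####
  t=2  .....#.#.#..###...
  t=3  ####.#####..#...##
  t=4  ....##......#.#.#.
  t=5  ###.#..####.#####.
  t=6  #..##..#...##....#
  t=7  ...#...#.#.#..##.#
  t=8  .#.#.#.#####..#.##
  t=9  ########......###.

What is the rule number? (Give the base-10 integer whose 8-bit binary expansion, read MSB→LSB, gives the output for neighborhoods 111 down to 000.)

  ### -> .   bit 7 = 0  t=1,i=0
  ##. -> .   bit 6 = 0  t=0,i=6
  #.# -> #   bit 5 = 1  t=0,i=1
  #.. -> .   bit 4 = 0  t=0,i=3
  .## -> #   bit 3 = 1  t=0,i=5
  .#. -> #   bit 2 = 1  t=0,i=0
  ..# -> .   bit 1 = 0  t=0,i=4
  ... -> #   bit 0 = 1  t=0,i=12
  bits 00101101 = 45

45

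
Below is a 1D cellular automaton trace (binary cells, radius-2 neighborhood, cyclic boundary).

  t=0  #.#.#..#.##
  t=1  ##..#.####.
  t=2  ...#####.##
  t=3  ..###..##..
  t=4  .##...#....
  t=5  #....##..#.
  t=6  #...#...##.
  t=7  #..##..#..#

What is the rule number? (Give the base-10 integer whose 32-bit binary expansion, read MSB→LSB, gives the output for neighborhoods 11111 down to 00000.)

  #####|.  b31=0 t=2,i=5
  ####.|.  b30=0 t=1,i=8
  ###.#|#  b29=1 t=0,i=0
  ###..|.  b28=0 t=3,i=4
  ##.##|#  b27=1 t=1,i=10
  ##.#.|#  b26=1 t=0,i=1
  ##..#|.  b25=0 t=1,i=2
  ##...|.  b24=0 t=2,i=0
  #.###|#  b23=1 t=0,i=9
  #.##.|.  b22=0 t=1,i=0
  #.#.#|.  b21=0 t=0,i=2
  #.#..|#  b20=1 t=0,i=4
  #..##|#  b19=1 t=3,i=6
  #..#.|#  b18=1 t=0,i=6
  #...#|.  b17=0 t=2,i=1
  #....|.  b16=0 t=3,i=10
  .####|#  b15=1 t=1,i=7
  .###.|.  b14=0 t=0,i=10
  .##.#|.  b13=0 t=6,i=9
  .##..|.  b12=0 t=1,i=1
  .#.##|#  b11=1 t=0,i=8
  .#.#.|.  b10=0 t=0,i=3
  .#..#|.  b9=0 t=0,i=5
  .#...|.  b8=0 t=4,i=7
  ..###|#  b7=1 t=2,i=3
  ..##.|.  b6=0 t=3,i=7
  ..#.#|#  b5=1 t=0,i=7
  ..#..|#  b4=1 t=4,i=6
  ...##|#  b3=1 t=2,i=2
  ...#.|#  b2=1 t=4,i=5
  ....#|.  b1=0 t=3,i=0
  .....|#  b0=1 t=4,i=9
  bits 00101100100111001000100010111101 = 748456125

748456125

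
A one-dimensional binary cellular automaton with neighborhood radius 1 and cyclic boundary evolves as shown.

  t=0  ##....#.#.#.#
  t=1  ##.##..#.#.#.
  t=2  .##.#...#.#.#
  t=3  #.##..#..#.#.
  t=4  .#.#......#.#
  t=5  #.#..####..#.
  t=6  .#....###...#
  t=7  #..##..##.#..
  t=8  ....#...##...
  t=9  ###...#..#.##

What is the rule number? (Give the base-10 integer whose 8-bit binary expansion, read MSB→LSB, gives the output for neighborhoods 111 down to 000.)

  ### -> #   bit 7 = 1  t=0,i=0
  ##. -> #   bit 6 = 1  t=0,i=1
  #.# -> #   bit 5 = 1  t=0,i=7
  #.. -> .   bit 4 = 0  t=0,i=2
  .## -> .   bit 3 = 0  t=0,i=12
  .#. -> .   bit 2 = 0  t=0,i=6
  ..# -> .   bit 1 = 0  t=0,i=5
  ... -> #   bit 0 = 1  t=0,i=3
  bits 11100001 = 225

225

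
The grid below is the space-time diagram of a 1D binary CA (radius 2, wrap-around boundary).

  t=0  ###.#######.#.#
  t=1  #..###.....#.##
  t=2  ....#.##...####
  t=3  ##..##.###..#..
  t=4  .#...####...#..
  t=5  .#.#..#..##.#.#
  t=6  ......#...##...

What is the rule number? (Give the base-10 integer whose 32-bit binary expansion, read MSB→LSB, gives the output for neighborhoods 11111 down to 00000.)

226752560

  #####|.  b31=0 t=0,i=6
  ####.|.  b30=0 t=0,i=1
  ###.#|.  b29=0 t=0,i=2
  ###..|.  b28=0 t=1,i=0
  ##.##|#  b27=1 t=0,i=3
  ##.#.|#  b26=1 t=0,i=11
  ##..#|.  b25=0 t=1,i=1
  ##...|#  b24=1 t=1,i=6
  #.###|#  b23=1 t=0,i=4
  #.##.|.  b22=0 t=2,i=6
  #.#.#|.  b21=0 t=0,i=12
  #.#..|.  b20=0 t=5,i=3
  #..##|.  b19=0 t=1,i=2
  #..#.|.  b18=0 t=3,i=11
  #...#|#  b17=1 t=2,i=9
  #....|#  b16=1 t=1,i=7
  .####|#  b15=1 t=0,i=0
  .###.|#  b14=1 t=1,i=4
  .##.#|#  b13=1 t=3,i=5
  .##..|#  b12=1 t=2,i=7
  .#.##|#  b11=1 t=0,i=13
  .#.#.|.  b10=0 t=5,i=0
  .#..#|.  b9=0 t=3,i=13
  .#...|.  b8=0 t=4,i=2
  ..###|.  b7=0 t=1,i=3
  ..##.|.  b6=0 t=3,i=0
  ..#.#|#  b5=1 t=1,i=11
  ..#..|#  b4=1 t=3,i=12
  ...##|.  b3=0 t=2,i=10
  ...#.|.  b2=0 t=1,i=10
  ....#|.  b1=0 t=1,i=9
  .....|.  b0=0 t=1,i=8
  bits 00001101100000111111100000110000 = 226752560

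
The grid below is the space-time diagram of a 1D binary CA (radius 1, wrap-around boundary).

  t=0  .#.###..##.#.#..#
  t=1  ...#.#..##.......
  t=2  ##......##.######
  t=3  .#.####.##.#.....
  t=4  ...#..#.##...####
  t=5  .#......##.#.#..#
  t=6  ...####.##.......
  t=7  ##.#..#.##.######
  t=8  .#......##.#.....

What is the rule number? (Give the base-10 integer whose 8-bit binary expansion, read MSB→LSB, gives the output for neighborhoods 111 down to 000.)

73

  [7] ### => .  t=0,i=4
  [6] ##. => #  t=0,i=5
  [5] #.# => .  t=0,i=0
  [4] #.. => .  t=0,i=6
  [3] .## => #  t=0,i=3
  [2] .#. => .  t=0,i=1
  [1] ..# => .  t=0,i=7
  [0] ... => #  t=1,i=0
  bits 01001001 = 73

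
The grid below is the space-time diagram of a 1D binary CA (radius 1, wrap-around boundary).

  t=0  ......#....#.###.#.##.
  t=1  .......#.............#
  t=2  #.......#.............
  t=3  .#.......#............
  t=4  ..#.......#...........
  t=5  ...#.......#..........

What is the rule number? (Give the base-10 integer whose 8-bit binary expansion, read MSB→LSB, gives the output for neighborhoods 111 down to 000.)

  nb ###: next=.  (t=0,i=14, bit7=0)
  nb ##.: next=.  (t=0,i=15, bit6=0)
  nb #.#: next=.  (t=0,i=12, bit5=0)
  nb #..: next=#  (t=0,i=7, bit4=1)
  nb .##: next=.  (t=0,i=13, bit3=0)
  nb .#.: next=.  (t=0,i=6, bit2=0)
  nb ..#: next=.  (t=0,i=5, bit1=0)
  nb ...: next=.  (t=0,i=0, bit0=0)
  bits 00010000 = 16

16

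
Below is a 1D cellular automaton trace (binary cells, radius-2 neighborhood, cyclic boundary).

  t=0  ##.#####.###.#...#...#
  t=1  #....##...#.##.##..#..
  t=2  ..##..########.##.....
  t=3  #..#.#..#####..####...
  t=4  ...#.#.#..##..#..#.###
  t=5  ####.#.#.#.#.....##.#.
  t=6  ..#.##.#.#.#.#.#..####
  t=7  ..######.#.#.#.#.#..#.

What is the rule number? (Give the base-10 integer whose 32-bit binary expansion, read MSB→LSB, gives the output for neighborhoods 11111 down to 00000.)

3313203238

  [31] ##### => #  t=0,i=5
  [30] ####. => #  t=0,i=6
  [29] ###.# => .  t=0,i=1
  [28] ###.. => .  t=3,i=12
  [27] ##.## => .  t=0,i=2
  [26] ##.#. => #  t=0,i=12
  [25] ##..# => .  t=1,i=17
  [24] ##... => #  t=1,i=7
  [23] #.### => .  t=0,i=3
  [22] #.##. => #  t=1,i=12
  [21] #.#.# => #  t=4,i=5
  [20] #.#.. => #  t=0,i=13
  [19] #..## => #  t=2,i=5
  [18] #..#. => .  t=1,i=18
  [17] #...# => #  t=0,i=15
  [16] #.... => #  t=1,i=2
  [15] .#### => .  t=0,i=4
  [14] .###. => #  t=0,i=0
  [13] .##.# => #  t=1,i=13
  [12] .##.. => #  t=1,i=6
  [11] .#.## => #  t=1,i=11
  [10] .#.#. => .  t=3,i=4
  [9] .#..# => .  t=1,i=20
  [8] .#... => .  t=0,i=14
  [7] ..### => .  t=0,i=21
  [6] ..##. => .  t=1,i=5
  [5] ..#.# => #  t=1,i=10
  [4] ..#.. => .  t=0,i=17
  [3] ...## => .  t=0,i=20
  [2] ...#. => #  t=0,i=16
  [1] ....# => #  t=1,i=3
  [0] ..... => .  t=2,i=19
  bits 11000101011110110111100000100110 = 3313203238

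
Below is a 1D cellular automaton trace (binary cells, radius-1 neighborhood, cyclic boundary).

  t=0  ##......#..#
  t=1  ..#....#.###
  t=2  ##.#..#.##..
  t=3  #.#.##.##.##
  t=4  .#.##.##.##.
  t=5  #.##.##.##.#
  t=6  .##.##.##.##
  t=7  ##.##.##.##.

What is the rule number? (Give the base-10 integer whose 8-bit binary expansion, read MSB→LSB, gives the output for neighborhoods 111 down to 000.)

58

  [7] ### => .  t=0,i=0
  [6] ##. => .  t=0,i=1
  [5] #.# => #  t=1,i=8
  [4] #.. => #  t=0,i=2
  [3] .## => #  t=0,i=11
  [2] .#. => .  t=0,i=8
  [1] ..# => #  t=0,i=7
  [0] ... => .  t=0,i=3
  bits 00111010 = 58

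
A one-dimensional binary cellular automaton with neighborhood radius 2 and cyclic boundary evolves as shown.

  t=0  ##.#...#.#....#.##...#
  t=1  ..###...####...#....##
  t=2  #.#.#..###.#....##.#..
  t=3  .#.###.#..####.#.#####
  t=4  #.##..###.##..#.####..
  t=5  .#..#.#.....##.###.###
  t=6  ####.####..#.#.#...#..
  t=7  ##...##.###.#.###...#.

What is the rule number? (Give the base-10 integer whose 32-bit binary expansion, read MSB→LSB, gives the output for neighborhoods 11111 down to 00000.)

  nb #####: next=#  (t=3,i=19, bit31=1)
  nb ####.: next=.  (t=1,i=10, bit30=0)
  nb ###.#: next=.  (t=0,i=1, bit29=0)
  nb ###..: next=#  (t=1,i=4, bit28=1)
  nb ##.##: next=.  (t=4,i=9, bit27=0)
  nb ##.#.: next=#  (t=0,i=2, bit26=1)
  nb ##..#: next=#  (t=1,i=0, bit25=1)
  nb ##...: next=.  (t=0,i=18, bit24=0)
  nb #.###: next=#  (t=3,i=3, bit23=1)
  nb #.##.: next=.  (t=0,i=16, bit22=0)
  nb #.#.#: next=.  (t=2,i=2, bit21=0)
  nb #.#..: next=#  (t=0,i=3, bit20=1)
  nb #..##: next=.  (t=1,i=1, bit19=0)
  nb #..#.: next=#  (t=2,i=21, bit18=1)
  nb #...#: next=.  (t=0,i=5, bit17=0)
  nb #....: next=#  (t=0,i=11, bit16=1)
  nb .####: next=#  (t=1,i=9, bit15=1)
  nb .###.: next=.  (t=0,i=0, bit14=0)
  nb .##.#: next=#  (t=2,i=17, bit13=1)
  nb .##..: next=.  (t=0,i=17, bit12=0)
  nb .#.##: next=#  (t=0,i=15, bit11=1)
  nb .#.#.: next=#  (t=0,i=8, bit10=1)
  nb .#..#: next=#  (t=2,i=5, bit9=1)
  nb .#...: next=#  (t=0,i=4, bit8=1)
  nb ..###: next=#  (t=0,i=21, bit7=1)
  nb ..##.: next=.  (t=1,i=20, bit6=0)
  nb ..#.#: next=.  (t=0,i=7, bit5=0)
  nb ..#..: next=.  (t=1,i=15, bit4=0)
  nb ...##: next=#  (t=0,i=20, bit3=1)
  nb ...#.: next=.  (t=0,i=6, bit2=0)
  nb ....#: next=.  (t=0,i=12, bit1=0)
  nb .....: next=.  (t=5,i=9, bit0=0)
  bits 10010110100101011010111110001000 = 2526392200

2526392200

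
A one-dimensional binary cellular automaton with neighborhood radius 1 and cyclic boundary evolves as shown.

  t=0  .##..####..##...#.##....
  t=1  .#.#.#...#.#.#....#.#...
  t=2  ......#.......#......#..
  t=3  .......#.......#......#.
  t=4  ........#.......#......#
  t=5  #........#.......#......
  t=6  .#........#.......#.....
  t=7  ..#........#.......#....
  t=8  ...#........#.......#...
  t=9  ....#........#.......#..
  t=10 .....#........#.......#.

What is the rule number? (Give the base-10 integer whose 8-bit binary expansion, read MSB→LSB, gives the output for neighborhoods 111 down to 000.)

24

  [7] ### => .  t=0,i=6
  [6] ##. => .  t=0,i=2
  [5] #.# => .  t=0,i=17
  [4] #.. => #  t=0,i=3
  [3] .## => #  t=0,i=1
  [2] .#. => .  t=0,i=16
  [1] ..# => .  t=0,i=0
  [0] ... => .  t=0,i=14
  bits 00011000 = 24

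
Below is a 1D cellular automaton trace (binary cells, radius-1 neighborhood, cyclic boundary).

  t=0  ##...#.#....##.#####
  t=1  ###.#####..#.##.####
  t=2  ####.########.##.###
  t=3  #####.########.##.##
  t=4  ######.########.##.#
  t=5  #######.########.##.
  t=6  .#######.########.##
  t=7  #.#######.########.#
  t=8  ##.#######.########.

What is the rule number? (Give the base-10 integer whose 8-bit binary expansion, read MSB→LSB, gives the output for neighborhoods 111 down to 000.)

  [7] ### => #  t=0,i=0
  [6] ##. => #  t=0,i=1
  [5] #.# => #  t=0,i=6
  [4] #.. => #  t=0,i=2
  [3] .## => .  t=0,i=12
  [2] .#. => #  t=0,i=5
  [1] ..# => #  t=0,i=4
  [0] ... => .  t=0,i=3
  bits 11110110 = 246

246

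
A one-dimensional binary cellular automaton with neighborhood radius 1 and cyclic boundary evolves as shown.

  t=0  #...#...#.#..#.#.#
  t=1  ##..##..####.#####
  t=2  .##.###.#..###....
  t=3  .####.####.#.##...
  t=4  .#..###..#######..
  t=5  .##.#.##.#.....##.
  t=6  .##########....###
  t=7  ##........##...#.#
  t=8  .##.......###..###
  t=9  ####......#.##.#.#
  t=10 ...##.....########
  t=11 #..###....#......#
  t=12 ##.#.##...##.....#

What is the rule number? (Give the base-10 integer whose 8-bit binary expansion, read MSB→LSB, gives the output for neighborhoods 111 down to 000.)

  ### -> .   bit 7 = 0  t=1,i=0
  ##. -> #   bit 6 = 1  t=0,i=0
  #.# -> #   bit 5 = 1  t=0,i=9
  #.. -> #   bit 4 = 1  t=0,i=1
  .## -> #   bit 3 = 1  t=0,i=17
  .#. -> #   bit 2 = 1  t=0,i=4
  ..# -> .   bit 1 = 0  t=0,i=3
  ... -> .   bit 0 = 0  t=0,i=2
  bits 01111100 = 124

124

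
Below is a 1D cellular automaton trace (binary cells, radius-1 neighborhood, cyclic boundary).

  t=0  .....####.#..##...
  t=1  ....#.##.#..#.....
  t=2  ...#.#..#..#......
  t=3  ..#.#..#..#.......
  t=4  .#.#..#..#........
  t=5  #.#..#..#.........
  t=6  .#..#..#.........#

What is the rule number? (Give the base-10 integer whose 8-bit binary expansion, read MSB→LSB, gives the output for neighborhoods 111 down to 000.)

  [7] ### => #  t=0,i=6
  [6] ##. => .  t=0,i=8
  [5] #.# => #  t=0,i=9
  [4] #.. => .  t=0,i=11
  [3] .## => .  t=0,i=5
  [2] .#. => .  t=0,i=10
  [1] ..# => #  t=0,i=4
  [0] ... => .  t=0,i=0
  bits 10100010 = 162

162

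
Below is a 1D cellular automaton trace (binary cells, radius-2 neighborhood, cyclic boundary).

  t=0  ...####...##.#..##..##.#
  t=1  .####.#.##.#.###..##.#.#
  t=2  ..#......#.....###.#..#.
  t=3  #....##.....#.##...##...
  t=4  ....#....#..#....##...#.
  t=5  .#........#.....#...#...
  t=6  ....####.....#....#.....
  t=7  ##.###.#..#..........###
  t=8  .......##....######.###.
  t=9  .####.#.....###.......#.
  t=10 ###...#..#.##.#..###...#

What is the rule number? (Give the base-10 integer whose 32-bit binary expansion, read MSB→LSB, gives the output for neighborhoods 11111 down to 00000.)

  ##### -> .   bit 31 = 0  t=7,i=23
  ####. -> .   bit 30 = 0  t=0,i=5
  ###.# -> .   bit 29 = 0  t=1,i=4
  ###.. -> #   bit 28 = 1  t=0,i=6
  ##.## -> .   bit 27 = 0  t=7,i=2
  ##.#. -> .   bit 26 = 0  t=0,i=12
  ##..# -> #   bit 25 = 1  t=0,i=18
  ##... -> .   bit 24 = 0  t=0,i=7
  #.### -> .   bit 23 = 0  t=1,i=1
  #.##. -> .   bit 22 = 0  t=1,i=8
  #.#.# -> .   bit 21 = 0  t=1,i=6
  #.#.. -> #   bit 20 = 1  t=0,i=13
  #..## -> #   bit 19 = 1  t=0,i=15
  #..#. -> .   bit 18 = 0  t=2,i=21
  #...# -> #   bit 17 = 1  t=0,i=1
  #.... -> .   bit 16 = 0  t=2,i=4
  .#### -> #   bit 15 = 1  t=0,i=4
  .###. -> .   bit 14 = 0  t=1,i=14
  .##.# -> #   bit 13 = 1  t=0,i=11
  .##.. -> .   bit 12 = 0  t=0,i=17
  .#.## -> .   bit 11 = 0  t=1,i=0
  .#.#. -> #   bit 10 = 1  t=1,i=22
  .#..# -> #   bit 9 = 1  t=0,i=14
  .#... -> .   bit 8 = 0  t=0,i=0
  ..### -> #   bit 7 = 1  t=0,i=3
  ..##. -> .   bit 6 = 0  t=0,i=10
  ..#.# -> #   bit 5 = 1  t=3,i=12
  ..#.. -> .   bit 4 = 0  t=2,i=2
  ...## -> #   bit 3 = 1  t=0,i=2
  ...#. -> .   bit 2 = 0  t=2,i=1
  ....# -> .   bit 1 = 0  t=2,i=7
  ..... -> #   bit 0 = 1  t=2,i=5
  bits 00010010000110101010011010101001 = 303736489

303736489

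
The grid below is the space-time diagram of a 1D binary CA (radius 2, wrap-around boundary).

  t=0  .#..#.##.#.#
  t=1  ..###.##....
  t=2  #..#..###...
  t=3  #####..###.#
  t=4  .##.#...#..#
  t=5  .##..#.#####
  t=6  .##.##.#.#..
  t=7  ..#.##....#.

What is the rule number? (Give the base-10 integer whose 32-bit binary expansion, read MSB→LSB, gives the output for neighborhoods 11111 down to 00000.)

2445570870

  ##### -> #   bit 31 = 1  t=3,i=1
  ####. -> .   bit 30 = 0  t=3,i=3
  ###.# -> .   bit 29 = 0  t=1,i=4
  ###.. -> #   bit 28 = 1  t=2,i=8
  ##.## -> .   bit 27 = 0  t=1,i=5
  ##.#. -> .   bit 26 = 0  t=0,i=8
  ##..# -> .   bit 25 = 0  t=3,i=5
  ##... -> #   bit 24 = 1  t=1,i=8
  #.### -> #   bit 23 = 1  t=3,i=11
  #.##. -> #   bit 22 = 1  t=0,i=6
  #.#.# -> .   bit 21 = 0  t=0,i=9
  #.#.. -> .   bit 20 = 0  t=0,i=1
  #..## -> .   bit 19 = 0  t=2,i=5
  #..#. -> #   bit 18 = 1  t=0,i=3
  #...# -> .   bit 17 = 0  t=2,i=10
  #.... -> .   bit 16 = 0  t=1,i=9
  .#### -> .   bit 15 = 0  t=3,i=0
  .###. -> #   bit 14 = 1  t=1,i=3
  .##.# -> #   bit 13 = 1  t=0,i=7
  .##.. -> #   bit 12 = 1  t=1,i=7
  .#.## -> .   bit 11 = 0  t=0,i=5
  .#.#. -> .   bit 10 = 0  t=0,i=0
  .#..# -> #   bit 9 = 1  t=0,i=2
  .#... -> #   bit 8 = 1  t=4,i=5
  ..### -> .   bit 7 = 0  t=1,i=2
  ..##. -> .   bit 6 = 0  t=6,i=1
  ..#.# -> #   bit 5 = 1  t=0,i=4
  ..#.. -> #   bit 4 = 1  t=2,i=0
  ...## -> .   bit 3 = 0  t=1,i=1
  ...#. -> #   bit 2 = 1  t=2,i=11
  ....# -> #   bit 1 = 1  t=1,i=0
  ..... -> .   bit 0 = 0  t=1,i=10
  bits 10010001110001000111001100110110 = 2445570870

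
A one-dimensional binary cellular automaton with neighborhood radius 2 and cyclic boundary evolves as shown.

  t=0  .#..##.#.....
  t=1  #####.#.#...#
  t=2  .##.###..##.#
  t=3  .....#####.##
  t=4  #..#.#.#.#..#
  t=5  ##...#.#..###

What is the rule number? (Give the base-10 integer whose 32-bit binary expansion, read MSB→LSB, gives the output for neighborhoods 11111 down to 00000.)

3073004502

  ##### -> #   bit 31 = 1  t=1,i=1
  ####. -> .   bit 30 = 0  t=1,i=3
  ###.# -> #   bit 29 = 1  t=1,i=4
  ###.. -> #   bit 28 = 1  t=2,i=6
  ##.## -> .   bit 27 = 0  t=2,i=3
  ##.#. -> #   bit 26 = 1  t=0,i=6
  ##..# -> #   bit 25 = 1  t=2,i=7
  ##... -> #   bit 24 = 1  t=3,i=0
  #.### -> .   bit 23 = 0  t=2,i=4
  #.##. -> .   bit 22 = 0  t=2,i=1
  #.#.# -> #   bit 21 = 1  t=1,i=6
  #.#.. -> .   bit 20 = 0  t=0,i=7
  #..## -> #   bit 19 = 1  t=0,i=3
  #..#. -> .   bit 18 = 0  t=4,i=2
  #...# -> #   bit 17 = 1  t=1,i=10
  #.... -> .   bit 16 = 0  t=0,i=9
  .#### -> .   bit 15 = 0  t=1,i=0
  .###. -> #   bit 14 = 1  t=2,i=5
  .##.# -> .   bit 13 = 0  t=0,i=5
  .##.. -> #   bit 12 = 1  t=3,i=12
  .#.## -> .   bit 11 = 0  t=2,i=0
  .#.#. -> .   bit 10 = 0  t=1,i=7
  .#..# -> #   bit 9 = 1  t=0,i=2
  .#... -> #   bit 8 = 1  t=0,i=8
  ..### -> #   bit 7 = 1  t=1,i=12
  ..##. -> #   bit 6 = 1  t=0,i=4
  ..#.# -> .   bit 5 = 0  t=4,i=3
  ..#.. -> #   bit 4 = 1  t=0,i=1
  ...## -> .   bit 3 = 0  t=1,i=11
  ...#. -> #   bit 2 = 1  t=0,i=0
  ....# -> #   bit 1 = 1  t=0,i=12
  ..... -> .   bit 0 = 0  t=0,i=10
  bits 10110111001010100101001111010110 = 3073004502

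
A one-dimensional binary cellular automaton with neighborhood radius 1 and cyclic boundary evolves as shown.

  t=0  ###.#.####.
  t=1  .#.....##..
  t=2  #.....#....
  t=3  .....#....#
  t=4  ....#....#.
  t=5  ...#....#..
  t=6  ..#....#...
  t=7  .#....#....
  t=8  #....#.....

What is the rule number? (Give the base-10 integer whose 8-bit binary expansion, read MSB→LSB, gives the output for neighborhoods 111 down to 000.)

  nb ###: next=#  (t=0,i=1, bit7=1)
  nb ##.: next=.  (t=0,i=2, bit6=0)
  nb #.#: next=.  (t=0,i=3, bit5=0)
  nb #..: next=.  (t=1,i=2, bit4=0)
  nb .##: next=.  (t=0,i=0, bit3=0)
  nb .#.: next=.  (t=0,i=4, bit2=0)
  nb ..#: next=#  (t=1,i=0, bit1=1)
  nb ...: next=.  (t=1,i=3, bit0=0)
  bits 10000010 = 130

130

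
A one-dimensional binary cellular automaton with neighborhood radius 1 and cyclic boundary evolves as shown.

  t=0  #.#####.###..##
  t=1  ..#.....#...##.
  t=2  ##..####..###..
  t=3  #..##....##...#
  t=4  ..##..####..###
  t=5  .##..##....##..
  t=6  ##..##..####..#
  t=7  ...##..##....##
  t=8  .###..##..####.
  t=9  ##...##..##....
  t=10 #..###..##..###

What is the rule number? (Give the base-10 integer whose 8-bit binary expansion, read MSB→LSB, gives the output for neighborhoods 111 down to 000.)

  [7] ### => .  t=0,i=3
  [6] ##. => .  t=0,i=0
  [5] #.# => .  t=0,i=1
  [4] #.. => .  t=0,i=11
  [3] .## => #  t=0,i=2
  [2] .#. => .  t=1,i=2
  [1] ..# => #  t=0,i=12
  [0] ... => #  t=1,i=0
  bits 00001011 = 11

11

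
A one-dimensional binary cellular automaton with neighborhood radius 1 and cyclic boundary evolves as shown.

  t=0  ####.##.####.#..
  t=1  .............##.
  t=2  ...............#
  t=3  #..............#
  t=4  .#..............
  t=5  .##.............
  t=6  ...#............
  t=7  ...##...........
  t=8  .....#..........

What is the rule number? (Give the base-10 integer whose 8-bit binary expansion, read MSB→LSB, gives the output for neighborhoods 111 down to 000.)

  ###|.  b7=0 t=0,i=1
  ##.|.  b6=0 t=0,i=3
  #.#|.  b5=0 t=0,i=4
  #..|#  b4=1 t=0,i=14
  .##|.  b3=0 t=0,i=0
  .#.|#  b2=1 t=0,i=13
  ..#|.  b1=0 t=0,i=15
  ...|.  b0=0 t=1,i=0
  bits 00010100 = 20

20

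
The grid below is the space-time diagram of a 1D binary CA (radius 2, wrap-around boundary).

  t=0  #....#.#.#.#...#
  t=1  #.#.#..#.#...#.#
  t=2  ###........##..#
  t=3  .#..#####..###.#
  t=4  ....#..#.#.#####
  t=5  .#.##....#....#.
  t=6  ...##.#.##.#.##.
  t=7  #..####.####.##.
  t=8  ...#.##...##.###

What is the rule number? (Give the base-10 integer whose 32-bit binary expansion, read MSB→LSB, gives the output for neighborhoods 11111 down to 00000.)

  ##### -> .   bit 31 = 0  t=3,i=6
  ####. -> #   bit 30 = 1  t=2,i=1
  ###.# -> #   bit 29 = 1  t=3,i=13
  ###.. -> .   bit 28 = 0  t=2,i=2
  ##.## -> .   bit 27 = 0  t=7,i=7
  ##.#. -> #   bit 26 = 1  t=1,i=1
  ##..# -> #   bit 25 = 1  t=2,i=13
  ##... -> .   bit 24 = 0  t=0,i=1
  #.### -> .   bit 23 = 0  t=4,i=11
  #.##. -> #   bit 22 = 1  t=1,i=15
  #.#.# -> #   bit 21 = 1  t=0,i=7
  #.#.. -> .   bit 20 = 0  t=0,i=11
  #..## -> .   bit 19 = 0  t=2,i=14
  #..#. -> .   bit 18 = 0  t=1,i=6
  #...# -> #   bit 17 = 1  t=0,i=13
  #.... -> #   bit 16 = 1  t=0,i=2
  .#### -> .   bit 15 = 0  t=2,i=0
  .###. -> #   bit 14 = 1  t=3,i=12
  .##.# -> #   bit 13 = 1  t=1,i=0
  .##.. -> #   bit 12 = 1  t=0,i=0
  .#.## -> .   bit 11 = 0  t=1,i=14
  .#.#. -> .   bit 10 = 0  t=0,i=6
  .#..# -> .   bit 9 = 0  t=1,i=5
  .#... -> .   bit 8 = 0  t=0,i=12
  ..### -> #   bit 7 = 1  t=2,i=15
  ..##. -> #   bit 6 = 1  t=0,i=15
  ..#.# -> .   bit 5 = 0  t=0,i=5
  ..#.. -> #   bit 4 = 1  t=4,i=4
  ...## -> .   bit 3 = 0  t=0,i=14
  ...#. -> #   bit 2 = 1  t=0,i=4
  ....# -> .   bit 1 = 0  t=0,i=3
  ..... -> #   bit 0 = 1  t=2,i=5
  bits 01100110011000110111000011010101 = 1717792981

1717792981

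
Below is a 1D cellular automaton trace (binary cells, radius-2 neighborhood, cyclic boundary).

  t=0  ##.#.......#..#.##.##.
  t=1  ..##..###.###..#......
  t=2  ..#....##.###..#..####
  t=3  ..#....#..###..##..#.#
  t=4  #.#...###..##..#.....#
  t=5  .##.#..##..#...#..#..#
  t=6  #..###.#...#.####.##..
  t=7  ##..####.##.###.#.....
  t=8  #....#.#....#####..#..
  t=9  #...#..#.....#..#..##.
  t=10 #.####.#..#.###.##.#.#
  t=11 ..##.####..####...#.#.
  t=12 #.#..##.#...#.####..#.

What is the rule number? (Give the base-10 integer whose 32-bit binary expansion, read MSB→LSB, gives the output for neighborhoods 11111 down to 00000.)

898812501

  ##### -> .   bit 31 = 0  t=8,i=14
  ####. -> .   bit 30 = 0  t=2,i=20
  ###.# -> #   bit 29 = 1  t=1,i=8
  ###.. -> #   bit 28 = 1  t=1,i=12
  ##.## -> .   bit 27 = 0  t=0,i=18
  ##.#. -> #   bit 26 = 1  t=0,i=2
  ##..# -> .   bit 25 = 0  t=1,i=4
  ##... -> #   bit 24 = 1  t=11,i=15
  #.### -> #   bit 23 = 1  t=1,i=10
  #.##. -> .   bit 22 = 0  t=0,i=0
  #.#.# -> .   bit 21 = 0  t=10,i=19
  #.#.. -> #   bit 20 = 1  t=0,i=3
  #..## -> .   bit 19 = 0  t=1,i=5
  #..#. -> .   bit 18 = 0  t=0,i=13
  #...# -> #   bit 17 = 1  t=4,i=4
  #.... -> .   bit 16 = 0  t=0,i=5
  .#### -> #   bit 15 = 1  t=2,i=19
  .###. -> #   bit 14 = 1  t=1,i=7
  .##.# -> .   bit 13 = 0  t=0,i=1
  .##.. -> .   bit 12 = 0  t=1,i=3
  .#.## -> #   bit 11 = 1  t=0,i=15
  .#.#. -> .   bit 10 = 0  t=3,i=20
  .#..# -> #   bit 9 = 1  t=0,i=12
  .#... -> .   bit 8 = 0  t=0,i=4
  ..### -> .   bit 7 = 0  t=1,i=6
  ..##. -> #   bit 6 = 1  t=1,i=2
  ..#.# -> .   bit 5 = 0  t=0,i=14
  ..#.. -> #   bit 4 = 1  t=0,i=11
  ...## -> .   bit 3 = 0  t=1,i=1
  ...#. -> #   bit 2 = 1  t=0,i=10
  ....# -> .   bit 1 = 0  t=0,i=9
  ..... -> #   bit 0 = 1  t=0,i=6
  bits 00110101100100101100101001010101 = 898812501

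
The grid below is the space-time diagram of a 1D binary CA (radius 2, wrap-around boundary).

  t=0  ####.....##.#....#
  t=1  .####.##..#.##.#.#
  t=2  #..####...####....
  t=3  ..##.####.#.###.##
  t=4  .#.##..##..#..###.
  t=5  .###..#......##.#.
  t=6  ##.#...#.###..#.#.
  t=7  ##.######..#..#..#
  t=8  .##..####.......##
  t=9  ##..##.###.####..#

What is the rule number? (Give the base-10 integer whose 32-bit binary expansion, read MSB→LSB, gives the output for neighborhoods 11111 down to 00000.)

  nb #####: next=#  (t=0,i=1, bit31=1)
  nb ####.: next=#  (t=0,i=2, bit30=1)
  nb ###.#: next=#  (t=1,i=4, bit29=1)
  nb ###..: next=#  (t=0,i=3, bit28=1)
  nb ##.##: next=#  (t=1,i=5, bit27=1)
  nb ##.#.: next=.  (t=0,i=11, bit26=0)
  nb ##..#: next=.  (t=1,i=8, bit25=0)
  nb ##...: next=#  (t=0,i=4, bit24=1)
  nb #.###: next=.  (t=1,i=1, bit23=0)
  nb #.##.: next=#  (t=1,i=6, bit22=1)
  nb #.#.#: next=.  (t=1,i=15, bit21=0)
  nb #.#..: next=#  (t=0,i=12, bit20=1)
  nb #..##: next=#  (t=2,i=2, bit19=1)
  nb #..#.: next=.  (t=1,i=9, bit18=0)
  nb #...#: next=#  (t=2,i=8, bit17=1)
  nb #....: next=.  (t=0,i=5, bit16=0)
  nb .####: next=.  (t=0,i=0, bit15=0)
  nb .###.: next=.  (t=3,i=13, bit14=0)
  nb .##.#: next=#  (t=0,i=10, bit13=1)
  nb .##..: next=.  (t=1,i=7, bit12=0)
  nb .#.##: next=#  (t=1,i=0, bit11=1)
  nb .#.#.: next=.  (t=1,i=16, bit10=0)
  nb .#..#: next=.  (t=2,i=1, bit9=0)
  nb .#...: next=#  (t=0,i=13, bit8=1)
  nb ..###: next=#  (t=0,i=17, bit7=1)
  nb ..##.: next=.  (t=0,i=9, bit6=0)
  nb ..#.#: next=#  (t=1,i=10, bit5=1)
  nb ..#..: next=.  (t=2,i=0, bit4=0)
  nb ...##: next=.  (t=0,i=8, bit3=0)
  nb ...#.: next=#  (t=2,i=17, bit2=1)
  nb ....#: next=#  (t=0,i=7, bit1=1)
  nb .....: next=#  (t=0,i=6, bit0=1)
  bits 11111001010110100010100110100111 = 4183435687

4183435687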